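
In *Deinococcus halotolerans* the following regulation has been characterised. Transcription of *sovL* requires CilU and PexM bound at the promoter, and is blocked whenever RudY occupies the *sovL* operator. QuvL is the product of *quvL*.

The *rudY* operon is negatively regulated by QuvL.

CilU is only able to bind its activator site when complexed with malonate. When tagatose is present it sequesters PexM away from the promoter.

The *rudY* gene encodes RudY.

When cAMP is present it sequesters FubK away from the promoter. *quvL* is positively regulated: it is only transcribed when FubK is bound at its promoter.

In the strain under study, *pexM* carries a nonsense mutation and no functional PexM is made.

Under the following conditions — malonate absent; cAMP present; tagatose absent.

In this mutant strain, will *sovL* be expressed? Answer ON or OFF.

Malonate is absent, so CilU is inactive.
PexM is non-functional in this strain, so it has no effect.
cAMP is present, so FubK is inactive.
Required activator FubK is absent, so *quvL* is not transcribed.
So QuvL is not produced.
With no repressor bound, *rudY* is transcribed.
So RudY is produced and active.
With repressor RudY bound, *sovL* is not transcribed.

OFF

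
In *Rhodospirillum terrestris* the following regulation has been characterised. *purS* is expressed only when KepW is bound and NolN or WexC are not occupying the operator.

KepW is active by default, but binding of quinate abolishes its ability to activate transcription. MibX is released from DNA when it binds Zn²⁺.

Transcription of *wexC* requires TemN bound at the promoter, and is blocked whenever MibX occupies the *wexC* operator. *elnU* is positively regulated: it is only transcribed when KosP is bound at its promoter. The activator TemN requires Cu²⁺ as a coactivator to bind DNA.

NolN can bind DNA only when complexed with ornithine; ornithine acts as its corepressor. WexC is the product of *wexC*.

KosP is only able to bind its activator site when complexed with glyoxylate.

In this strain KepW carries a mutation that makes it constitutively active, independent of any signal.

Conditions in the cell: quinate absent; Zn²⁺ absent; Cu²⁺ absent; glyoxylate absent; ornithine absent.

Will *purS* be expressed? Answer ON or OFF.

Ornithine is absent, so NolN is inactive.
KepW is constitutively active in this strain.
Cu²⁺ is absent, so TemN is inactive.
Zn²⁺ is absent, so MibX is active.
With repressor MibX bound, *wexC* is not transcribed.
So WexC is not produced.
No repressor is bound and KepW is active, so *purS* is transcribed.

ON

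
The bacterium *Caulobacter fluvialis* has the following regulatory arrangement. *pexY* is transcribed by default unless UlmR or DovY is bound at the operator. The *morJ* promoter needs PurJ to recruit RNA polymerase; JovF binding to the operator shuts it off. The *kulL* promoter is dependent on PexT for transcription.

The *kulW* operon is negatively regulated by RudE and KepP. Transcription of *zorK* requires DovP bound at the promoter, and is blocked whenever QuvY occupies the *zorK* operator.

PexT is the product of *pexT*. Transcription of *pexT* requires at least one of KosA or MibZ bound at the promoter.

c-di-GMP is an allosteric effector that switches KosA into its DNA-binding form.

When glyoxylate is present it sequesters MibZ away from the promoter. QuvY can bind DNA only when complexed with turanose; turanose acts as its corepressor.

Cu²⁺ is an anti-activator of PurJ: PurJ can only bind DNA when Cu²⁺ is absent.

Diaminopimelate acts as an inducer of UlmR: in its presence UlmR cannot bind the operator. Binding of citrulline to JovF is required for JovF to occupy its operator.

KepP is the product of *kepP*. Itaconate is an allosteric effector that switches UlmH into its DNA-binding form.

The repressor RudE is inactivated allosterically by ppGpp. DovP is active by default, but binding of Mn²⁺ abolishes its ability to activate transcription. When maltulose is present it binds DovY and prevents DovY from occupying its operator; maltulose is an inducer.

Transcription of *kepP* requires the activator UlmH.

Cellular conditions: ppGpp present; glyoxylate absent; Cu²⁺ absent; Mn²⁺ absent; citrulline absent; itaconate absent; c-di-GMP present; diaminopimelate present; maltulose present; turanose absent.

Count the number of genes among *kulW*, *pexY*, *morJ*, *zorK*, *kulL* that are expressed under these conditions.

ppGpp is present, so RudE is inactive.
Itaconate is absent, so UlmH is inactive.
Required activator UlmH is absent, so *kepP* is not transcribed.
So KepP is not produced.
With no repressor bound, *kulW* is transcribed.
→ *kulW* is ON.
Diaminopimelate is present, so UlmR is inactive.
Maltulose is present, so DovY is inactive.
With no repressor bound, *pexY* is transcribed.
→ *pexY* is ON.
Cu²⁺ is absent, so PurJ is active.
Citrulline is absent, so JovF is inactive.
No repressor is bound and PurJ is active, so *morJ* is transcribed.
→ *morJ* is ON.
Mn²⁺ is absent, so DovP is active.
Turanose is absent, so QuvY is inactive.
No repressor is bound and DovP is active, so *zorK* is transcribed.
→ *zorK* is ON.
c-di-GMP is present, so KosA is active.
Glyoxylate is absent, so MibZ is active.
Activator KosA is present, so *pexT* is transcribed.
So PexT is produced and active.
No repressor is bound and PexT is active, so *kulL* is transcribed.
→ *kulL* is ON.
5 of the 5 genes are transcribed.

5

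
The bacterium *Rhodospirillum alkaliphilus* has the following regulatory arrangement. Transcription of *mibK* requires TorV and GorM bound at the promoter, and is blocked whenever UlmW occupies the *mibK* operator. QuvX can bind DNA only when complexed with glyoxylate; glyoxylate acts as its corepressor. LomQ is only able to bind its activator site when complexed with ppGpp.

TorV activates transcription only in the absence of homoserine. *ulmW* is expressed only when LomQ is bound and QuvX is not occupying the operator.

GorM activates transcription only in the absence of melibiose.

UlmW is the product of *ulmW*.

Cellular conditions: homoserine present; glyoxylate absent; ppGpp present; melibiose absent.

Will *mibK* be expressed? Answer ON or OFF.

OFF

Homoserine is present, so TorV is inactive.
Melibiose is absent, so GorM is active.
ppGpp is present, so LomQ is active.
Glyoxylate is absent, so QuvX is inactive.
No repressor is bound and LomQ is active, so *ulmW* is transcribed.
So UlmW is produced and active.
With repressor UlmW bound, *mibK* is not transcribed.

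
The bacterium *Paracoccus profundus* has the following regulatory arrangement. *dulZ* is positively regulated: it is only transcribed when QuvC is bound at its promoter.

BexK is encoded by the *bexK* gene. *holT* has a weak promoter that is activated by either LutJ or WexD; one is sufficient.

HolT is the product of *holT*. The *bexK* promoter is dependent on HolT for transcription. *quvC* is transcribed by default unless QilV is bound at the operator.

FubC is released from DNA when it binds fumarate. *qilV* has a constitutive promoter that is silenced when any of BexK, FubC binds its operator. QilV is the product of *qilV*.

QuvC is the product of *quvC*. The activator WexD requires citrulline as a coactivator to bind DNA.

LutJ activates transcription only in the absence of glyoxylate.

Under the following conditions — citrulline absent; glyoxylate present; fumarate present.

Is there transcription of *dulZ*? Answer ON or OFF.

OFF

Glyoxylate is present, so LutJ is inactive.
Citrulline is absent, so WexD is inactive.
No activator is available at the *holT* promoter, so *holT* is not transcribed.
So HolT is not produced.
Required activator HolT is absent, so *bexK* is not transcribed.
So BexK is not produced.
Fumarate is present, so FubC is inactive.
With no repressor bound, *qilV* is transcribed.
So QilV is produced and active.
With repressor QilV bound, *quvC* is not transcribed.
So QuvC is not produced.
Required activator QuvC is absent, so *dulZ* is not transcribed.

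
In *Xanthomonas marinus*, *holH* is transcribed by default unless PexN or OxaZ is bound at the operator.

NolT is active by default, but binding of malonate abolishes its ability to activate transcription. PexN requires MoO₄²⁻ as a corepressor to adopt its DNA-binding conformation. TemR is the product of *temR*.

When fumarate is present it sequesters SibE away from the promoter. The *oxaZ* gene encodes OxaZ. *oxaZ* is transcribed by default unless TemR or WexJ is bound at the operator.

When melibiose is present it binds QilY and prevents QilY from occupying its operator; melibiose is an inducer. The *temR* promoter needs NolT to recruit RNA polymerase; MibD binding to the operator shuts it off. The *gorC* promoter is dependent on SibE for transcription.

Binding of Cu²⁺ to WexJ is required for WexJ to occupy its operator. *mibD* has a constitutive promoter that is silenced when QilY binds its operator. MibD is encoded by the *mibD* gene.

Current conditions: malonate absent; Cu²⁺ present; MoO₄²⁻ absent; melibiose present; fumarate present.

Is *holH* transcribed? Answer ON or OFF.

ON

MoO₄²⁻ is absent, so PexN is inactive.
Malonate is absent, so NolT is active.
Melibiose is present, so QilY is inactive.
With no repressor bound, *mibD* is transcribed.
So MibD is produced and active.
With repressor MibD bound, *temR* is not transcribed.
So TemR is not produced.
Cu²⁺ is present, so WexJ is active.
With repressor WexJ bound, *oxaZ* is not transcribed.
So OxaZ is not produced.
With no repressor bound, *holH* is transcribed.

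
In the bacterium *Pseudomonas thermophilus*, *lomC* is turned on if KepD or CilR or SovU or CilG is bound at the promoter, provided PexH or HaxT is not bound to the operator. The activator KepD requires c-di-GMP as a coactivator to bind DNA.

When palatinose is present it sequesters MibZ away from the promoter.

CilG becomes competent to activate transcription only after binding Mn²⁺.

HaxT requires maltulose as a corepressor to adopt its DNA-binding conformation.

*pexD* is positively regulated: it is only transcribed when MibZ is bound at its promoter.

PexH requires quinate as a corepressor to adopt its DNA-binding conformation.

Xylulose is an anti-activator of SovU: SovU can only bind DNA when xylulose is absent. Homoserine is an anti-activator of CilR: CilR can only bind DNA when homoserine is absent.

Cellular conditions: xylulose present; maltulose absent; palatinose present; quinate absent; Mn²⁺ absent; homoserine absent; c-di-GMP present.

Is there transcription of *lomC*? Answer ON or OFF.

ON

c-di-GMP is present, so KepD is active.
Quinate is absent, so PexH is inactive.
Homoserine is absent, so CilR is active.
Xylulose is present, so SovU is inactive.
Maltulose is absent, so HaxT is inactive.
Mn²⁺ is absent, so CilG is inactive.
Activator KepD is present, so *lomC* is transcribed.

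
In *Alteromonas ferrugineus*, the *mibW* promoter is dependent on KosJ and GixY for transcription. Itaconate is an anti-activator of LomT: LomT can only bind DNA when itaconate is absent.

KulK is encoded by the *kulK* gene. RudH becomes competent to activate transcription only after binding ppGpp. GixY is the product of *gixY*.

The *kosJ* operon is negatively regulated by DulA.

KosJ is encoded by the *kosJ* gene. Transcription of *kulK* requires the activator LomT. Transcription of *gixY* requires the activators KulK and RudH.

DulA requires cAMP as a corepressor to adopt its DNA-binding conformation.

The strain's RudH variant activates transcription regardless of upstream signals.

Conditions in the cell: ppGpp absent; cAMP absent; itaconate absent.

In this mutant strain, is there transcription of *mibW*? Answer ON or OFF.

cAMP is absent, so DulA is inactive.
With no repressor bound, *kosJ* is transcribed.
So KosJ is produced and active.
Itaconate is absent, so LomT is active.
No repressor is bound and LomT is active, so *kulK* is transcribed.
So KulK is produced and active.
RudH is constitutively active in this strain.
No repressor is bound and KulK and RudH are active, so *gixY* is transcribed.
So GixY is produced and active.
No repressor is bound and KosJ and GixY are active, so *mibW* is transcribed.

ON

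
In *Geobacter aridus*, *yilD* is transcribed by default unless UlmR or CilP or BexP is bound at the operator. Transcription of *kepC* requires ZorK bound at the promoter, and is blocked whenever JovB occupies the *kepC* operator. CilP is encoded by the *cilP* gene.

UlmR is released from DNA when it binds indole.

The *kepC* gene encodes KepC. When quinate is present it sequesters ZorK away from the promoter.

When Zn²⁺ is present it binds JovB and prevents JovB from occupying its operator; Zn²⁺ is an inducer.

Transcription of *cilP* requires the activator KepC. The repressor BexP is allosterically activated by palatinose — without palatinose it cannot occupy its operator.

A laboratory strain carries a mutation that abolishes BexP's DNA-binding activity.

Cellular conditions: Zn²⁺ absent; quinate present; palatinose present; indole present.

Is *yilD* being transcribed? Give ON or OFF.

Indole is present, so UlmR is inactive.
Zn²⁺ is absent, so JovB is active.
Quinate is present, so ZorK is inactive.
With repressor JovB bound, *kepC* is not transcribed.
So KepC is not produced.
Required activator KepC is absent, so *cilP* is not transcribed.
So CilP is not produced.
BexP is non-functional in this strain, so it has no effect.
With no repressor bound, *yilD* is transcribed.

ON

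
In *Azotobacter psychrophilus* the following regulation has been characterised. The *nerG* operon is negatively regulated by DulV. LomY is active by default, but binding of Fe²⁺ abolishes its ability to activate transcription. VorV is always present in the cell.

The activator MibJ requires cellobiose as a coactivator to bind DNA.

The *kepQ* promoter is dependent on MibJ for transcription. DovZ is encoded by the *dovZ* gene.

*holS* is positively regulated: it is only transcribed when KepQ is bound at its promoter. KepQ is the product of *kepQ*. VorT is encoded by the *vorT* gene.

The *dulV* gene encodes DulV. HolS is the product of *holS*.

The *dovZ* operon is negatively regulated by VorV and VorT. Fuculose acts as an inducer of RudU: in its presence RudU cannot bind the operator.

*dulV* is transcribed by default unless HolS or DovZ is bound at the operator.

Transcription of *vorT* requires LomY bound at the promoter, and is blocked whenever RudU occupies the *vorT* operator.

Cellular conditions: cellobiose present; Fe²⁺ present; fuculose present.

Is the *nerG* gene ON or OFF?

Cellobiose is present, so MibJ is active.
No repressor is bound and MibJ is active, so *kepQ* is transcribed.
So KepQ is produced and active.
No repressor is bound and KepQ is active, so *holS* is transcribed.
So HolS is produced and active.
VorV is produced constitutively and is active.
Fuculose is present, so RudU is inactive.
Fe²⁺ is present, so LomY is inactive.
Required activator LomY is absent, so *vorT* is not transcribed.
So VorT is not produced.
With repressor VorV bound, *dovZ* is not transcribed.
So DovZ is not produced.
With repressor HolS bound, *dulV* is not transcribed.
So DulV is not produced.
With no repressor bound, *nerG* is transcribed.

ON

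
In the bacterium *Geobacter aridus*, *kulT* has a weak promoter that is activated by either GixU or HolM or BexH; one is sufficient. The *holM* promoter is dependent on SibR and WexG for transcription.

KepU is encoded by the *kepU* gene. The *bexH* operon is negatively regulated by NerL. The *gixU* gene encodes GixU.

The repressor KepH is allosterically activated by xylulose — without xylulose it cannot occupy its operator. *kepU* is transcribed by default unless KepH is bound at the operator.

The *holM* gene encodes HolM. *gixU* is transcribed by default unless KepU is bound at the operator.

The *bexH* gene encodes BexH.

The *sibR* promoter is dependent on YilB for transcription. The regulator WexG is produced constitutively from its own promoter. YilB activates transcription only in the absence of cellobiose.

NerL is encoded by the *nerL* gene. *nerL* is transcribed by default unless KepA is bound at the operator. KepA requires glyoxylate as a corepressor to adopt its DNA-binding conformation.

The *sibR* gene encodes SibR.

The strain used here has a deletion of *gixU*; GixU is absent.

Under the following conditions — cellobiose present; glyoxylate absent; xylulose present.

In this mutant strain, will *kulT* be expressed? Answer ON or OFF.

GixU is non-functional in this strain, so it has no effect.
Cellobiose is present, so YilB is inactive.
Required activator YilB is absent, so *sibR* is not transcribed.
So SibR is not produced.
WexG is produced constitutively and is active.
Required activator SibR is absent, so *holM* is not transcribed.
So HolM is not produced.
Glyoxylate is absent, so KepA is inactive.
With no repressor bound, *nerL* is transcribed.
So NerL is produced and active.
With repressor NerL bound, *bexH* is not transcribed.
So BexH is not produced.
No activator is available at the *kulT* promoter, so *kulT* is not transcribed.

OFF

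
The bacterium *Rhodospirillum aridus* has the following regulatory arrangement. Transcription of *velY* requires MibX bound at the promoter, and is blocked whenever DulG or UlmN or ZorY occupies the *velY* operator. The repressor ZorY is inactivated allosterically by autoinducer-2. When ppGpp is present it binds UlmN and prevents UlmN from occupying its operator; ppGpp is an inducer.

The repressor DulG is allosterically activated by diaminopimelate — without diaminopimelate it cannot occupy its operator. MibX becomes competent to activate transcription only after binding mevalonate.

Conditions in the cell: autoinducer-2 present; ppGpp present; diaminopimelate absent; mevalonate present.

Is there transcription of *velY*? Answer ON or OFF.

Diaminopimelate is absent, so DulG is inactive.
ppGpp is present, so UlmN is inactive.
Mevalonate is present, so MibX is active.
Autoinducer-2 is present, so ZorY is inactive.
No repressor is bound and MibX is active, so *velY* is transcribed.

ON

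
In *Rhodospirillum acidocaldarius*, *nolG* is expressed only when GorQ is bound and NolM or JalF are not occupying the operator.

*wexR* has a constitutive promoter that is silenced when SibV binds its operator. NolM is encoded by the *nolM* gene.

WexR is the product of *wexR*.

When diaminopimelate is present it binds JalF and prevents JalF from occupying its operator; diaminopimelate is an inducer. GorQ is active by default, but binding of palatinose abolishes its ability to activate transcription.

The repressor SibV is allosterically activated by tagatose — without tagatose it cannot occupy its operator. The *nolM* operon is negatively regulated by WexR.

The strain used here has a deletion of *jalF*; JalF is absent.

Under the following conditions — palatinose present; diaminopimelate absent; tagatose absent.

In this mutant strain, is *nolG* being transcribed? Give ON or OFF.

Tagatose is absent, so SibV is inactive.
With no repressor bound, *wexR* is transcribed.
So WexR is produced and active.
With repressor WexR bound, *nolM* is not transcribed.
So NolM is not produced.
Palatinose is present, so GorQ is inactive.
JalF is non-functional in this strain, so it has no effect.
Required activator GorQ is absent, so *nolG* is not transcribed.

OFF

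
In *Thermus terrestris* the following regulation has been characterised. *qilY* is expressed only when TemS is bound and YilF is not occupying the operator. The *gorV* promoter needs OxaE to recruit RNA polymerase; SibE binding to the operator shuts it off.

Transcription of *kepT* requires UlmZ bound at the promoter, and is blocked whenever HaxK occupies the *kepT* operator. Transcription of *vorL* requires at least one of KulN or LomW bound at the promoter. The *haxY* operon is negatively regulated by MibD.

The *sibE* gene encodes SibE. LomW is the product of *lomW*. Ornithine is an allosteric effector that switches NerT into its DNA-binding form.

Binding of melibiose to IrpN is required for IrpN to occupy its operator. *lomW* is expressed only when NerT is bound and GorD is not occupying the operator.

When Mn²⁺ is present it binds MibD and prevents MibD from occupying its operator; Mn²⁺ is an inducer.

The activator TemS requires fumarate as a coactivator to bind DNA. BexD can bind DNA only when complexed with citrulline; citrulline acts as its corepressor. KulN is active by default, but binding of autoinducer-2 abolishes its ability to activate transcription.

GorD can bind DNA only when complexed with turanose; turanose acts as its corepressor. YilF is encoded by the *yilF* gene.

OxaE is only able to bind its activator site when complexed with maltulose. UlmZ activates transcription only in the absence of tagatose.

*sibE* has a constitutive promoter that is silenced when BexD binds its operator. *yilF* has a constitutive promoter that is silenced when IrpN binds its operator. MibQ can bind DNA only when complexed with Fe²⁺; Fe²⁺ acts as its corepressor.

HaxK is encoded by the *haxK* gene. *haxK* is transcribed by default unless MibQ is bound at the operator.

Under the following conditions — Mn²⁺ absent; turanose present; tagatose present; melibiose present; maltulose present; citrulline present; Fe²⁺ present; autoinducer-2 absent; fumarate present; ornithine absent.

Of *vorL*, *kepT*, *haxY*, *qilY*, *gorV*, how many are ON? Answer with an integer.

Autoinducer-2 is absent, so KulN is active.
Ornithine is absent, so NerT is inactive.
Turanose is present, so GorD is active.
With repressor GorD bound, *lomW* is not transcribed.
So LomW is not produced.
Activator KulN is present, so *vorL* is transcribed.
→ *vorL* is ON.
Fe²⁺ is present, so MibQ is active.
With repressor MibQ bound, *haxK* is not transcribed.
So HaxK is not produced.
Tagatose is present, so UlmZ is inactive.
Required activator UlmZ is absent, so *kepT* is not transcribed.
→ *kepT* is OFF.
Mn²⁺ is absent, so MibD is active.
With repressor MibD bound, *haxY* is not transcribed.
→ *haxY* is OFF.
Fumarate is present, so TemS is active.
Melibiose is present, so IrpN is active.
With repressor IrpN bound, *yilF* is not transcribed.
So YilF is not produced.
No repressor is bound and TemS is active, so *qilY* is transcribed.
→ *qilY* is ON.
Maltulose is present, so OxaE is active.
Citrulline is present, so BexD is active.
With repressor BexD bound, *sibE* is not transcribed.
So SibE is not produced.
No repressor is bound and OxaE is active, so *gorV* is transcribed.
→ *gorV* is ON.
3 of the 5 genes are transcribed.

3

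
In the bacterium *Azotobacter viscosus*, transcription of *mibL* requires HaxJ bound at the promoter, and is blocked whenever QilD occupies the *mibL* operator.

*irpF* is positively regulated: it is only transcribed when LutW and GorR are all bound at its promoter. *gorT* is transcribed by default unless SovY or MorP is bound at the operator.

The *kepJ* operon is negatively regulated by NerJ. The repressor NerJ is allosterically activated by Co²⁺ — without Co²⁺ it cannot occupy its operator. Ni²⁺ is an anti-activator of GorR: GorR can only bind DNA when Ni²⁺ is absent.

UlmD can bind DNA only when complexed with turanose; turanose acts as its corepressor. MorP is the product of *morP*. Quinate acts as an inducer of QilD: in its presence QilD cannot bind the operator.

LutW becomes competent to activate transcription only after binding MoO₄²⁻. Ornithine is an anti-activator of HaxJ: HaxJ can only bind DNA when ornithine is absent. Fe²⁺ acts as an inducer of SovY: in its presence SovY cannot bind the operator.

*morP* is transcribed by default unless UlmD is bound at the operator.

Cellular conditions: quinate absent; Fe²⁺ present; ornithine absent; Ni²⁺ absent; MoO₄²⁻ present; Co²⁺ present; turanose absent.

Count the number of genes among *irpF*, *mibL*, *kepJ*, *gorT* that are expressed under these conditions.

MoO₄²⁻ is present, so LutW is active.
Ni²⁺ is absent, so GorR is active.
No repressor is bound and LutW and GorR are active, so *irpF* is transcribed.
→ *irpF* is ON.
Quinate is absent, so QilD is active.
Ornithine is absent, so HaxJ is active.
With repressor QilD bound, *mibL* is not transcribed.
→ *mibL* is OFF.
Co²⁺ is present, so NerJ is active.
With repressor NerJ bound, *kepJ* is not transcribed.
→ *kepJ* is OFF.
Fe²⁺ is present, so SovY is inactive.
Turanose is absent, so UlmD is inactive.
With no repressor bound, *morP* is transcribed.
So MorP is produced and active.
With repressor MorP bound, *gorT* is not transcribed.
→ *gorT* is OFF.
1 of the 4 genes is transcribed.

1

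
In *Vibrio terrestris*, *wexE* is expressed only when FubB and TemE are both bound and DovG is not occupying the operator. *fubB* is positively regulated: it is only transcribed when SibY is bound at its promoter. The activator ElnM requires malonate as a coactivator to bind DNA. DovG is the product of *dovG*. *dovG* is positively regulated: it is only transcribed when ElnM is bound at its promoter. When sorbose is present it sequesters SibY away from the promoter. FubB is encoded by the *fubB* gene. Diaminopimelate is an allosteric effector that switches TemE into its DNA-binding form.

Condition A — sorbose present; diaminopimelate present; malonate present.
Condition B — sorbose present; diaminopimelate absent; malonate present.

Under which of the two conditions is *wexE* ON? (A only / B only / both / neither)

neither

Condition A:
Sorbose is present, so SibY is inactive.
Required activator SibY is absent, so *fubB* is not transcribed.
So FubB is not produced.
Diaminopimelate is present, so TemE is active.
Malonate is present, so ElnM is active.
No repressor is bound and ElnM is active, so *dovG* is transcribed.
So DovG is produced and active.
With repressor DovG bound, *wexE* is not transcribed.
→ *wexE* is OFF in A.
Condition B:
Sorbose is present, so SibY is inactive.
Required activator SibY is absent, so *fubB* is not transcribed.
So FubB is not produced.
Diaminopimelate is absent, so TemE is inactive.
Malonate is present, so ElnM is active.
No repressor is bound and ElnM is active, so *dovG* is transcribed.
So DovG is produced and active.
With repressor DovG bound, *wexE* is not transcribed.
→ *wexE* is OFF in B.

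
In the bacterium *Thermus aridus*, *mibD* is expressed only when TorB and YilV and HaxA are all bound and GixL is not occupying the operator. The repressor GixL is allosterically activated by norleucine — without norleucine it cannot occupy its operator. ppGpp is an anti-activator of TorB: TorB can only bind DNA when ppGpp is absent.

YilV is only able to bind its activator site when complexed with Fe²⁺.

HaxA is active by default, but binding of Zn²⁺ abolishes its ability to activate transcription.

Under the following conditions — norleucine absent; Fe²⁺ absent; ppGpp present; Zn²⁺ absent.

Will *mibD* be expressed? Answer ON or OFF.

OFF

ppGpp is present, so TorB is inactive.
Norleucine is absent, so GixL is inactive.
Fe²⁺ is absent, so YilV is inactive.
Zn²⁺ is absent, so HaxA is active.
Required activator TorB is absent, so *mibD* is not transcribed.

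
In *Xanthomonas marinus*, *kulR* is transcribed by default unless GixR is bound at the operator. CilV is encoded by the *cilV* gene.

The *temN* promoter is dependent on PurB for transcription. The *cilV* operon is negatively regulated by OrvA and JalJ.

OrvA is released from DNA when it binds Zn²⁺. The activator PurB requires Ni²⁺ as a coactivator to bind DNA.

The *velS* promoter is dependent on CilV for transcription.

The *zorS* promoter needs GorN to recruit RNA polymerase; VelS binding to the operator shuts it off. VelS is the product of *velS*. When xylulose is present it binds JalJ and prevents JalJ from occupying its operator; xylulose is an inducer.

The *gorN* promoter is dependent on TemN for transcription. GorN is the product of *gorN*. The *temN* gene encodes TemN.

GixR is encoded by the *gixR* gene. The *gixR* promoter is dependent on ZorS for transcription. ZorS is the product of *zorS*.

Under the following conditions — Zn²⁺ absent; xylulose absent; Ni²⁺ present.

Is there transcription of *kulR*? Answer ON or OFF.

Zn²⁺ is absent, so OrvA is active.
Xylulose is absent, so JalJ is active.
With repressor OrvA bound, *cilV* is not transcribed.
So CilV is not produced.
Required activator CilV is absent, so *velS* is not transcribed.
So VelS is not produced.
Ni²⁺ is present, so PurB is active.
No repressor is bound and PurB is active, so *temN* is transcribed.
So TemN is produced and active.
No repressor is bound and TemN is active, so *gorN* is transcribed.
So GorN is produced and active.
No repressor is bound and GorN is active, so *zorS* is transcribed.
So ZorS is produced and active.
No repressor is bound and ZorS is active, so *gixR* is transcribed.
So GixR is produced and active.
With repressor GixR bound, *kulR* is not transcribed.

OFF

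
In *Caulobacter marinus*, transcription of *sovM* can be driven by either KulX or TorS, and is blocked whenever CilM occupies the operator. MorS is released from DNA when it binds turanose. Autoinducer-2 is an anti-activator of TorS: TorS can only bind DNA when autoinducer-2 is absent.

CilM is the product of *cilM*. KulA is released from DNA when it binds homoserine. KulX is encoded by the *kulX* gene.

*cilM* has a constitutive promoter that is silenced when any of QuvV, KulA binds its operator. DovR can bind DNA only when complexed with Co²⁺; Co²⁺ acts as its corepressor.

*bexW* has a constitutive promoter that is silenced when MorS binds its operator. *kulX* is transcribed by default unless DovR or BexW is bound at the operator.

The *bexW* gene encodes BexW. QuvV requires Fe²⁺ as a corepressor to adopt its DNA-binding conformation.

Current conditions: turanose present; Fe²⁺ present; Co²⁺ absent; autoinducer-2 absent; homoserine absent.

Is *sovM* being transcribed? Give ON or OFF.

Co²⁺ is absent, so DovR is inactive.
Turanose is present, so MorS is inactive.
With no repressor bound, *bexW* is transcribed.
So BexW is produced and active.
With repressor BexW bound, *kulX* is not transcribed.
So KulX is not produced.
Autoinducer-2 is absent, so TorS is active.
Fe²⁺ is present, so QuvV is active.
Homoserine is absent, so KulA is active.
With repressor QuvV bound, *cilM* is not transcribed.
So CilM is not produced.
Activator TorS is present, so *sovM* is transcribed.

ON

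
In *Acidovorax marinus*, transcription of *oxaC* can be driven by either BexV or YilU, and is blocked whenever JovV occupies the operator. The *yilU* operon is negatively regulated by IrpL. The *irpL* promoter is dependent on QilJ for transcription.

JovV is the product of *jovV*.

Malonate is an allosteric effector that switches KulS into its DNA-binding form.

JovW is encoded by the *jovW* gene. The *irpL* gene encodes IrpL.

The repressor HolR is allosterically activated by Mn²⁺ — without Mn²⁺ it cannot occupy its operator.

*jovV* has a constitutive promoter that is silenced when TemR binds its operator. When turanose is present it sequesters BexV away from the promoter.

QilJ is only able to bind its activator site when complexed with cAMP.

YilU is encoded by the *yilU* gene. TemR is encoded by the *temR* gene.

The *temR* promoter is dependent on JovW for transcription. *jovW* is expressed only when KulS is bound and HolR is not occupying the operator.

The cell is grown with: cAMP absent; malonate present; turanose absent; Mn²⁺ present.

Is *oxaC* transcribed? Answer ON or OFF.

Mn²⁺ is present, so HolR is active.
Malonate is present, so KulS is active.
With repressor HolR bound, *jovW* is not transcribed.
So JovW is not produced.
Required activator JovW is absent, so *temR* is not transcribed.
So TemR is not produced.
With no repressor bound, *jovV* is transcribed.
So JovV is produced and active.
Turanose is absent, so BexV is active.
cAMP is absent, so QilJ is inactive.
Required activator QilJ is absent, so *irpL* is not transcribed.
So IrpL is not produced.
With no repressor bound, *yilU* is transcribed.
So YilU is produced and active.
With repressor JovV bound, *oxaC* is not transcribed.

OFF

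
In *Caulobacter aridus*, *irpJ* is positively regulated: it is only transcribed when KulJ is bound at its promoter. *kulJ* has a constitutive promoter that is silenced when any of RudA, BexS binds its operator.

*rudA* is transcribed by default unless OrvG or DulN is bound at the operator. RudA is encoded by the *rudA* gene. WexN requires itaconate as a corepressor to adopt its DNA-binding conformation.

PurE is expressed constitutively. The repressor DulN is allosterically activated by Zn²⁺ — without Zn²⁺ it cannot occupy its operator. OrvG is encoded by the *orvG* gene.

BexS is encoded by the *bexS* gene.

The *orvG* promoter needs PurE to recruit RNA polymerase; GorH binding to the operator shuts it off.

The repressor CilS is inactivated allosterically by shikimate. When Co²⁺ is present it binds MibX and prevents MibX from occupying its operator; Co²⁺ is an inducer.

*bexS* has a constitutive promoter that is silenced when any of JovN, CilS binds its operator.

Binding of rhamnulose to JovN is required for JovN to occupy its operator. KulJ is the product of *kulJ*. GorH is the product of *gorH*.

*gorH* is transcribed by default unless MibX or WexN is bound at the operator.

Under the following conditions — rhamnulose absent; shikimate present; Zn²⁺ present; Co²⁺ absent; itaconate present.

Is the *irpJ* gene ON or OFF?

Co²⁺ is absent, so MibX is active.
Itaconate is present, so WexN is active.
With repressor MibX bound, *gorH* is not transcribed.
So GorH is not produced.
PurE is produced constitutively and is active.
No repressor is bound and PurE is active, so *orvG* is transcribed.
So OrvG is produced and active.
Zn²⁺ is present, so DulN is active.
With repressor OrvG bound, *rudA* is not transcribed.
So RudA is not produced.
Rhamnulose is absent, so JovN is inactive.
Shikimate is present, so CilS is inactive.
With no repressor bound, *bexS* is transcribed.
So BexS is produced and active.
With repressor BexS bound, *kulJ* is not transcribed.
So KulJ is not produced.
Required activator KulJ is absent, so *irpJ* is not transcribed.

OFF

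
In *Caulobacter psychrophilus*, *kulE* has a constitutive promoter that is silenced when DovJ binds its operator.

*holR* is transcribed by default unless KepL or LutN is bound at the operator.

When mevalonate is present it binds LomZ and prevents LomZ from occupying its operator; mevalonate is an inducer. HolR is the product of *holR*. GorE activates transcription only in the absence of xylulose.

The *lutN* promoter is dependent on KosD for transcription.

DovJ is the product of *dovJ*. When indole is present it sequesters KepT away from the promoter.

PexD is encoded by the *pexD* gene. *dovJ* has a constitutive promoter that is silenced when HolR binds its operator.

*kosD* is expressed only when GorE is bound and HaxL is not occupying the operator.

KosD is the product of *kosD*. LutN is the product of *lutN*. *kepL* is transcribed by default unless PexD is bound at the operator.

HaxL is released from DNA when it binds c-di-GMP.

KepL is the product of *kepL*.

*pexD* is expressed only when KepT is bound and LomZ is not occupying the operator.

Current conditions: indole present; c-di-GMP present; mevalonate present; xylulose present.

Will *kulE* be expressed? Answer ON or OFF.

Mevalonate is present, so LomZ is inactive.
Indole is present, so KepT is inactive.
Required activator KepT is absent, so *pexD* is not transcribed.
So PexD is not produced.
With no repressor bound, *kepL* is transcribed.
So KepL is produced and active.
Xylulose is present, so GorE is inactive.
c-di-GMP is present, so HaxL is inactive.
Required activator GorE is absent, so *kosD* is not transcribed.
So KosD is not produced.
Required activator KosD is absent, so *lutN* is not transcribed.
So LutN is not produced.
With repressor KepL bound, *holR* is not transcribed.
So HolR is not produced.
With no repressor bound, *dovJ* is transcribed.
So DovJ is produced and active.
With repressor DovJ bound, *kulE* is not transcribed.

OFF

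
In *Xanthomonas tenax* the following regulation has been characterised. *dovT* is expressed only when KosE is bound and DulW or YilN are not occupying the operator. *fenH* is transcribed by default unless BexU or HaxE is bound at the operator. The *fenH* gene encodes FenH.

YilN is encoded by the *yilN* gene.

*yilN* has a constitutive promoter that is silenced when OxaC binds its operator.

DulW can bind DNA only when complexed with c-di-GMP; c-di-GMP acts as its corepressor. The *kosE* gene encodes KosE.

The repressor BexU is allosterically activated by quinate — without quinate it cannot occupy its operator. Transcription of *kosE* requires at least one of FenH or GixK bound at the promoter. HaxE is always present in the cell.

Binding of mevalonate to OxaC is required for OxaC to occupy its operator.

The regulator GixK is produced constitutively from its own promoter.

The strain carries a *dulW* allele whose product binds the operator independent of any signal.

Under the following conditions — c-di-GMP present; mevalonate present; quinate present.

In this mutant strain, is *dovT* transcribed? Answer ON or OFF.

OFF

DulW is constitutively active in this strain.
Mevalonate is present, so OxaC is active.
With repressor OxaC bound, *yilN* is not transcribed.
So YilN is not produced.
Quinate is present, so BexU is active.
HaxE is produced constitutively and is active.
With repressor BexU bound, *fenH* is not transcribed.
So FenH is not produced.
GixK is produced constitutively and is active.
Activator GixK is present, so *kosE* is transcribed.
So KosE is produced and active.
With repressor DulW bound, *dovT* is not transcribed.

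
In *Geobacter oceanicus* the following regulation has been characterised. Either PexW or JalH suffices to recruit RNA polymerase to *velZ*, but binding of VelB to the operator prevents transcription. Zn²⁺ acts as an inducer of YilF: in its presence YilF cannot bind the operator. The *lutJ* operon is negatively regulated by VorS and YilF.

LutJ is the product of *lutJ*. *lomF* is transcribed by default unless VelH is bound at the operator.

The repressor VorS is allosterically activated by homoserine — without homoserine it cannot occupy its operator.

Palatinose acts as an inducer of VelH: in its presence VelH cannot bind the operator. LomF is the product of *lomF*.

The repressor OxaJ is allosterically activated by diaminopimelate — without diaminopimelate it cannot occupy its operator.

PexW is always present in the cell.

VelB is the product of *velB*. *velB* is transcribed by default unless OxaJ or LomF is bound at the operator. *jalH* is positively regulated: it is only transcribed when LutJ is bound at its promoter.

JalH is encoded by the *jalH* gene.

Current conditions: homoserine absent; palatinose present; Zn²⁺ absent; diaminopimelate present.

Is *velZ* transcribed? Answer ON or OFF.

PexW is produced constitutively and is active.
Homoserine is absent, so VorS is inactive.
Zn²⁺ is absent, so YilF is active.
With repressor YilF bound, *lutJ* is not transcribed.
So LutJ is not produced.
Required activator LutJ is absent, so *jalH* is not transcribed.
So JalH is not produced.
Diaminopimelate is present, so OxaJ is active.
Palatinose is present, so VelH is inactive.
With no repressor bound, *lomF* is transcribed.
So LomF is produced and active.
With repressor OxaJ bound, *velB* is not transcribed.
So VelB is not produced.
Activator PexW is present, so *velZ* is transcribed.

ON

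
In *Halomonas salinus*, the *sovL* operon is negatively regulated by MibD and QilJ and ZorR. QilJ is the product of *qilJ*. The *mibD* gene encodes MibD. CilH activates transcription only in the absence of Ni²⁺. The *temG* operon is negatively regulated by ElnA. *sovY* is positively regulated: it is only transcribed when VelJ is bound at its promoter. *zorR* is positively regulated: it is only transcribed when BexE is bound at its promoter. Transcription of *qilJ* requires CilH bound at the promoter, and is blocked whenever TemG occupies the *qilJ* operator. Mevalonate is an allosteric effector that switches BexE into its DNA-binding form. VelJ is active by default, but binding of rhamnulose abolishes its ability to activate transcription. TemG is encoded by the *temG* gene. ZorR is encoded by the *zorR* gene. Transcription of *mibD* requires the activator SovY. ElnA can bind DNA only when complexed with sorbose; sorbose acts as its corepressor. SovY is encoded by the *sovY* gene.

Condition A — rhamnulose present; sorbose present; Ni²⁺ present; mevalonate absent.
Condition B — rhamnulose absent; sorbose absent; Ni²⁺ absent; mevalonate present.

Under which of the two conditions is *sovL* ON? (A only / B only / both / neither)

Condition A:
Rhamnulose is present, so VelJ is inactive.
Required activator VelJ is absent, so *sovY* is not transcribed.
So SovY is not produced.
Required activator SovY is absent, so *mibD* is not transcribed.
So MibD is not produced.
Sorbose is present, so ElnA is active.
With repressor ElnA bound, *temG* is not transcribed.
So TemG is not produced.
Ni²⁺ is present, so CilH is inactive.
Required activator CilH is absent, so *qilJ* is not transcribed.
So QilJ is not produced.
Mevalonate is absent, so BexE is inactive.
Required activator BexE is absent, so *zorR* is not transcribed.
So ZorR is not produced.
With no repressor bound, *sovL* is transcribed.
→ *sovL* is ON in A.
Condition B:
Rhamnulose is absent, so VelJ is active.
No repressor is bound and VelJ is active, so *sovY* is transcribed.
So SovY is produced and active.
No repressor is bound and SovY is active, so *mibD* is transcribed.
So MibD is produced and active.
Sorbose is absent, so ElnA is inactive.
With no repressor bound, *temG* is transcribed.
So TemG is produced and active.
Ni²⁺ is absent, so CilH is active.
With repressor TemG bound, *qilJ* is not transcribed.
So QilJ is not produced.
Mevalonate is present, so BexE is active.
No repressor is bound and BexE is active, so *zorR* is transcribed.
So ZorR is produced and active.
With repressor MibD bound, *sovL* is not transcribed.
→ *sovL* is OFF in B.

A only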